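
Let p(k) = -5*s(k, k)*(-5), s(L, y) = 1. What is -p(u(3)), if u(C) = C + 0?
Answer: -25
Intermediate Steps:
u(C) = C
p(k) = 25 (p(k) = -5*1*(-5) = -5*(-5) = 25)
-p(u(3)) = -1*25 = -25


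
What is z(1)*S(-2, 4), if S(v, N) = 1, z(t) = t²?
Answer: 1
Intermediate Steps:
z(1)*S(-2, 4) = 1²*1 = 1*1 = 1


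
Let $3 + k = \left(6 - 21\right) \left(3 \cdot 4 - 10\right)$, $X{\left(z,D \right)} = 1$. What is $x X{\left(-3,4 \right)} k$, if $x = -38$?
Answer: $1254$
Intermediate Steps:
$k = -33$ ($k = -3 + \left(6 - 21\right) \left(3 \cdot 4 - 10\right) = -3 - 15 \left(12 - 10\right) = -3 - 30 = -33$)
$x X{\left(-3,4 \right)} k = \left(-38\right) 1 \left(-33\right) = \left(-38\right) \left(-33\right) = 1254$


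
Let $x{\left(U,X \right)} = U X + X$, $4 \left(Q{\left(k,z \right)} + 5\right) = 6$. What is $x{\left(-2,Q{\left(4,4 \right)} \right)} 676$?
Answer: $2366$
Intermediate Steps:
$Q{\left(k,z \right)} = - \frac{7}{2}$ ($Q{\left(k,z \right)} = -5 + \frac{1}{4} \cdot 6 = -5 + \frac{3}{2} = - \frac{7}{2}$)
$x{\left(U,X \right)} = X + U X$
$x{\left(-2,Q{\left(4,4 \right)} \right)} 676 = - \frac{7 \left(1 - 2\right)}{2} \cdot 676 = \left(- \frac{7}{2}\right) \left(-1\right) 676 = \frac{7}{2} \cdot 676 = 2366$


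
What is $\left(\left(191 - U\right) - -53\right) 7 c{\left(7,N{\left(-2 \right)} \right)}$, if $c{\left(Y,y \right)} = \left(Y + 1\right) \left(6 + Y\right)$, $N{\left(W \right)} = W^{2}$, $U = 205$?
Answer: $28392$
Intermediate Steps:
$c{\left(Y,y \right)} = \left(1 + Y\right) \left(6 + Y\right)$
$\left(\left(191 - U\right) - -53\right) 7 c{\left(7,N{\left(-2 \right)} \right)} = \left(\left(191 - 205\right) - -53\right) 7 \left(6 + 7^{2} + 7 \cdot 7\right) = \left(\left(191 - 205\right) + 53\right) 7 \left(6 + 49 + 49\right) = \left(-14 + 53\right) 7 \cdot 104 = 39 \cdot 7 \cdot 104 = 273 \cdot 104 = 28392$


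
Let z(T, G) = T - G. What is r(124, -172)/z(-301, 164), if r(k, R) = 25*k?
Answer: -20/3 ≈ -6.6667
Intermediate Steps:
r(124, -172)/z(-301, 164) = (25*124)/(-301 - 1*164) = 3100/(-301 - 164) = 3100/(-465) = 3100*(-1/465) = -20/3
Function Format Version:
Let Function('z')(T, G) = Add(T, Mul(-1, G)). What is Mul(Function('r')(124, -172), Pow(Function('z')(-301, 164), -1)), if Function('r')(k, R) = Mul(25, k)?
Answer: Rational(-20, 3) ≈ -6.6667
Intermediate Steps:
Mul(Function('r')(124, -172), Pow(Function('z')(-301, 164), -1)) = Mul(Mul(25, 124), Pow(Add(-301, Mul(-1, 164)), -1)) = Mul(3100, Pow(Add(-301, -164), -1)) = Mul(3100, Pow(-465, -1)) = Mul(3100, Rational(-1, 465)) = Rational(-20, 3)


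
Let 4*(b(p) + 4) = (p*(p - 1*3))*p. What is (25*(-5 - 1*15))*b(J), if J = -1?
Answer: 2500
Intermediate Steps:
b(p) = -4 + p²*(-3 + p)/4 (b(p) = -4 + ((p*(p - 1*3))*p)/4 = -4 + ((p*(p - 3))*p)/4 = -4 + ((p*(-3 + p))*p)/4 = -4 + (p²*(-3 + p))/4 = -4 + p²*(-3 + p)/4)
(25*(-5 - 1*15))*b(J) = (25*(-5 - 1*15))*(-4 - ¾*(-1)² + (¼)*(-1)³) = (25*(-5 - 15))*(-4 - ¾*1 + (¼)*(-1)) = (25*(-20))*(-4 - ¾ - ¼) = -500*(-5) = 2500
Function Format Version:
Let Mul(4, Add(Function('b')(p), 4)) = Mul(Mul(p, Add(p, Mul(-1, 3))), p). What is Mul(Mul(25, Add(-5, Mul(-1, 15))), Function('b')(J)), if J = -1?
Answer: 2500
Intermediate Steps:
Function('b')(p) = Add(-4, Mul(Rational(1, 4), Pow(p, 2), Add(-3, p))) (Function('b')(p) = Add(-4, Mul(Rational(1, 4), Mul(Mul(p, Add(p, Mul(-1, 3))), p))) = Add(-4, Mul(Rational(1, 4), Mul(Mul(p, Add(p, -3)), p))) = Add(-4, Mul(Rational(1, 4), Mul(Mul(p, Add(-3, p)), p))) = Add(-4, Mul(Rational(1, 4), Mul(Pow(p, 2), Add(-3, p)))) = Add(-4, Mul(Rational(1, 4), Pow(p, 2), Add(-3, p))))
Mul(Mul(25, Add(-5, Mul(-1, 15))), Function('b')(J)) = Mul(Mul(25, Add(-5, Mul(-1, 15))), Add(-4, Mul(Rational(-3, 4), Pow(-1, 2)), Mul(Rational(1, 4), Pow(-1, 3)))) = Mul(Mul(25, Add(-5, -15)), Add(-4, Mul(Rational(-3, 4), 1), Mul(Rational(1, 4), -1))) = Mul(Mul(25, -20), Add(-4, Rational(-3, 4), Rational(-1, 4))) = Mul(-500, -5) = 2500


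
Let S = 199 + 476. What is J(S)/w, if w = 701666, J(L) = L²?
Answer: 455625/701666 ≈ 0.64935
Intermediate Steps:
S = 675
J(S)/w = 675²/701666 = 455625*(1/701666) = 455625/701666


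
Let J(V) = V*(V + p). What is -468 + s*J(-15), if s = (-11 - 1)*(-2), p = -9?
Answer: 8172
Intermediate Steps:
J(V) = V*(-9 + V) (J(V) = V*(V - 9) = V*(-9 + V))
s = 24 (s = -12*(-2) = 24)
-468 + s*J(-15) = -468 + 24*(-15*(-9 - 15)) = -468 + 24*(-15*(-24)) = -468 + 24*360 = -468 + 8640 = 8172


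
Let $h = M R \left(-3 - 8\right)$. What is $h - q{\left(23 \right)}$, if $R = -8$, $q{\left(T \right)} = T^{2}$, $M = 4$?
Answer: $-177$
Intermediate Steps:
$h = 352$ ($h = 4 \left(-8\right) \left(-3 - 8\right) = \left(-32\right) \left(-11\right) = 352$)
$h - q{\left(23 \right)} = 352 - 23^{2} = 352 - 529 = -177$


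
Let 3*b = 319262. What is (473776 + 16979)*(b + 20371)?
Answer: 62223644375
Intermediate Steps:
b = 319262/3 (b = (⅓)*319262 = 319262/3 ≈ 1.0642e+5)
(473776 + 16979)*(b + 20371) = (473776 + 16979)*(319262/3 + 20371) = 490755*(380375/3) = 62223644375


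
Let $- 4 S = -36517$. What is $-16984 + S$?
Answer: $- \frac{31419}{4} \approx -7854.8$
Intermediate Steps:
$S = \frac{36517}{4}$ ($S = \left(- \frac{1}{4}\right) \left(-36517\right) = \frac{36517}{4} \approx 9129.3$)
$-16984 + S = -16984 + \frac{36517}{4} = - \frac{31419}{4}$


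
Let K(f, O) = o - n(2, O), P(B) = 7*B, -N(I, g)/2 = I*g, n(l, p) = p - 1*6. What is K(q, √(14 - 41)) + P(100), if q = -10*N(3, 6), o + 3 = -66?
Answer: 637 - 3*I*√3 ≈ 637.0 - 5.1962*I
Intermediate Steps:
n(l, p) = -6 + p (n(l, p) = p - 6 = -6 + p)
N(I, g) = -2*I*g
o = -69 (o = -3 - 66 = -69)
q = 360 (q = -(-20)*3*6 = -10*(-36) = 360)
K(f, O) = -63 - O (K(f, O) = -69 - (-6 + O) = -69 + (6 - O) = -63 - O)
K(q, √(14 - 41)) + P(100) = (-63 - √(14 - 41)) + 7*100 = (-63 - √(-27)) + 700 = (-63 - 3*I*√3) + 700 = 637 - 3*I*√3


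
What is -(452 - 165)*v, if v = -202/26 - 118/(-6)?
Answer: -133168/39 ≈ -3414.6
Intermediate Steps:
v = 464/39 (v = -202*1/26 - 118*(-⅙) = -101/13 + 59/3 = 464/39 ≈ 11.897)
-(452 - 165)*v = -(452 - 165)*464/39 = -287*464/39 = -1*133168/39 = -133168/39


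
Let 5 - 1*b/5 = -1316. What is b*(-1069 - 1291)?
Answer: -15587800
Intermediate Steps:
b = 6605 (b = 25 - 5*(-1316) = 25 + 6580 = 6605)
b*(-1069 - 1291) = 6605*(-1069 - 1291) = 6605*(-2360) = -15587800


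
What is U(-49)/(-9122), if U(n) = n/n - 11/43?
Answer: -16/196123 ≈ -8.1581e-5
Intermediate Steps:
U(n) = 32/43 (U(n) = 1 - 11*1/43 = 1 - 11/43 = 32/43)
U(-49)/(-9122) = (32/43)/(-9122) = (32/43)*(-1/9122) = -16/196123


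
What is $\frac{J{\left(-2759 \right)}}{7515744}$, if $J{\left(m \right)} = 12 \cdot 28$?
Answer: $\frac{7}{156578} \approx 4.4706 \cdot 10^{-5}$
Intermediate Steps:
$J{\left(m \right)} = 336$
$\frac{J{\left(-2759 \right)}}{7515744} = \frac{336}{7515744} = 336 \cdot \frac{1}{7515744} = \frac{7}{156578}$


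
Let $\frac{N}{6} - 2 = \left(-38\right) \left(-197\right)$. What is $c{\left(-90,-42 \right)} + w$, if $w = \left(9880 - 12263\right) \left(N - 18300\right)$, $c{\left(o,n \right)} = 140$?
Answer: $-63454384$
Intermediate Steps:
$N = 44928$ ($N = 12 + 6 \left(\left(-38\right) \left(-197\right)\right) = 12 + 6 \cdot 7486 = 12 + 44916 = 44928$)
$w = -63454524$ ($w = \left(9880 - 12263\right) \left(44928 - 18300\right) = \left(-2383\right) 26628 = -63454524$)
$c{\left(-90,-42 \right)} + w = 140 - 63454524 = -63454384$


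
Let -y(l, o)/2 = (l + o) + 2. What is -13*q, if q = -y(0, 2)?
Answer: -104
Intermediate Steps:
y(l, o) = -4 - 2*l - 2*o (y(l, o) = -2*((l + o) + 2) = -2*(2 + l + o) = -4 - 2*l - 2*o)
q = 8 (q = -(-4 - 2*0 - 2*2) = -(-4 + 0 - 4) = -1*(-8) = 8)
-13*q = -13*8 = -104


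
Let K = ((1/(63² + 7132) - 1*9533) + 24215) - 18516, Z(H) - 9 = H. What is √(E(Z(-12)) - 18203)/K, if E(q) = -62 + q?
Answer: -22202*I*√4567/42561233 ≈ -0.035253*I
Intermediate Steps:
Z(H) = 9 + H
K = -42561233/11101 (K = ((1/(3969 + 7132) - 9533) + 24215) - 18516 = ((1/11101 - 9533) + 24215) - 18516 = (-105825832/11101 + 24215) - 18516 = 162984883/11101 - 18516 = -42561233/11101 ≈ -3834.0)
√(E(Z(-12)) - 18203)/K = √((-62 + (9 - 12)) - 18203)/(-42561233/11101) = √((-62 - 3) - 18203)*(-11101/42561233) = √(-65 - 18203)*(-11101/42561233) = √(-18268)*(-11101/42561233) = (2*I*√4567)*(-11101/42561233) = -22202*I*√4567/42561233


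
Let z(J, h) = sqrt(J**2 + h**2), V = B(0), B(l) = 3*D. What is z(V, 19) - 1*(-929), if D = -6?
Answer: 929 + sqrt(685) ≈ 955.17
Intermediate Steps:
B(l) = -18 (B(l) = 3*(-6) = -18)
V = -18
z(V, 19) - 1*(-929) = sqrt((-18)**2 + 19**2) - 1*(-929) = sqrt(324 + 361) + 929 = sqrt(685) + 929 = 929 + sqrt(685)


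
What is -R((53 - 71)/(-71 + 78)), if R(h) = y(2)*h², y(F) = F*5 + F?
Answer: -3888/49 ≈ -79.347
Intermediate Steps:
y(F) = 6*F (y(F) = 5*F + F = 6*F)
R(h) = 12*h² (R(h) = (6*2)*h² = 12*h²)
-R((53 - 71)/(-71 + 78)) = -12*((53 - 71)/(-71 + 78))² = -12*(-18/7)² = -12*324/49 = -1*3888/49 = -3888/49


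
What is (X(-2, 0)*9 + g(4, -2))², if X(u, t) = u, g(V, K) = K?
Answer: 400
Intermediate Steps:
(X(-2, 0)*9 + g(4, -2))² = (-2*9 - 2)² = (-18 - 2)² = (-20)² = 400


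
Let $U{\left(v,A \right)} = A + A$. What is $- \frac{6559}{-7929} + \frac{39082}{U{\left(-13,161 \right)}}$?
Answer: $\frac{155996588}{1276569} \approx 122.2$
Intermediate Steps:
$U{\left(v,A \right)} = 2 A$
$- \frac{6559}{-7929} + \frac{39082}{U{\left(-13,161 \right)}} = - \frac{6559}{-7929} + \frac{39082}{2 \cdot 161} = \left(-6559\right) \left(- \frac{1}{7929}\right) + \frac{39082}{322} = \frac{6559}{7929} + 39082 \cdot \frac{1}{322} = \frac{6559}{7929} + \frac{19541}{161} = \frac{155996588}{1276569}$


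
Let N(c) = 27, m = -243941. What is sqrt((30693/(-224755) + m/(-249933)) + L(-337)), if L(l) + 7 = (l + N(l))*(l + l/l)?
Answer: sqrt(328655733052856076818909115)/56173691415 ≈ 322.73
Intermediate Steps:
L(l) = -7 + (1 + l)*(27 + l) (L(l) = -7 + (l + 27)*(l + l/l) = -7 + (27 + l)*(l + 1) = -7 + (27 + l)*(1 + l) = -7 + (1 + l)*(27 + l))
sqrt((30693/(-224755) + m/(-249933)) + L(-337)) = sqrt((30693/(-224755) - 243941/(-249933)) + (20 + (-337)**2 + 28*(-337))) = sqrt((30693*(-1/224755) - 243941*(-1/249933)) + (20 + 113569 - 9436)) = sqrt((-30693/224755 + 243941/249933) + 104153) = sqrt(47155765886/56173691415 + 104153) = sqrt(5850705637712381/56173691415) = sqrt(328655733052856076818909115)/56173691415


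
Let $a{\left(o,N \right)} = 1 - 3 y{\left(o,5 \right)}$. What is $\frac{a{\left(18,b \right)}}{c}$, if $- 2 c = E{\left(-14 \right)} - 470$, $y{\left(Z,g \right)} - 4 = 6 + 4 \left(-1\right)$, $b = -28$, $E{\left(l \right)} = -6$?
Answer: $- \frac{1}{14} \approx -0.071429$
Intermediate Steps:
$y{\left(Z,g \right)} = 6$ ($y{\left(Z,g \right)} = 4 + \left(6 + 4 \left(-1\right)\right) = 4 + \left(6 - 4\right) = 4 + 2 = 6$)
$a{\left(o,N \right)} = -17$ ($a{\left(o,N \right)} = 1 - 18 = -17$)
$c = 238$ ($c = - \frac{-6 - 470}{2} = \left(- \frac{1}{2}\right) \left(-476\right) = 238$)
$\frac{a{\left(18,b \right)}}{c} = - \frac{17}{238} = \left(-17\right) \frac{1}{238} = - \frac{1}{14}$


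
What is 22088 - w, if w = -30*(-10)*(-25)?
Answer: 29588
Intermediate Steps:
w = -7500 (w = 300*(-25) = -7500)
22088 - w = 22088 - 1*(-7500) = 22088 + 7500 = 29588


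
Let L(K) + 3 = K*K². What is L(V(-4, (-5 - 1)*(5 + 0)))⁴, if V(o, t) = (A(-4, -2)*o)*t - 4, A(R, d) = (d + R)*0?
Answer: 20151121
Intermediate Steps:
A(R, d) = 0 (A(R, d) = (R + d)*0 = 0)
V(o, t) = -4 (V(o, t) = (0*o)*t - 4 = 0*t - 4 = 0 - 4 = -4)
L(K) = -3 + K³ (L(K) = -3 + K*K² = -3 + K³)
L(V(-4, (-5 - 1)*(5 + 0)))⁴ = (-3 + (-4)³)⁴ = (-3 - 64)⁴ = (-67)⁴ = 20151121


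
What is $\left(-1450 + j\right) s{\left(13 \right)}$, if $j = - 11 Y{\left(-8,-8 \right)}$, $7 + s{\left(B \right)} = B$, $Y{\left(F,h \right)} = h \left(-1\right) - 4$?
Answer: $-8964$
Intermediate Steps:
$Y{\left(F,h \right)} = -4 - h$ ($Y{\left(F,h \right)} = - h - 4 = -4 - h$)
$s{\left(B \right)} = -7 + B$
$j = -44$ ($j = - 11 \left(-4 - -8\right) = - 11 \left(-4 + 8\right) = \left(-11\right) 4 = -44$)
$\left(-1450 + j\right) s{\left(13 \right)} = \left(-1450 - 44\right) \left(-7 + 13\right) = \left(-1494\right) 6 = -8964$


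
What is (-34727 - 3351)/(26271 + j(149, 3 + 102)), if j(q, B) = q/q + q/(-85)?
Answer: -3236630/2232971 ≈ -1.4495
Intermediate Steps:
j(q, B) = 1 - q/85 (j(q, B) = 1 + q*(-1/85) = 1 - q/85)
(-34727 - 3351)/(26271 + j(149, 3 + 102)) = (-34727 - 3351)/(26271 + (1 - 1/85*149)) = -38078/(26271 + (1 - 149/85)) = -38078/(26271 - 64/85) = -38078/2232971/85 = -38078*85/2232971 = -3236630/2232971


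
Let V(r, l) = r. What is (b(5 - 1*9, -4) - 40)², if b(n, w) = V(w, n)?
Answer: 1936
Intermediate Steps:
b(n, w) = w
(b(5 - 1*9, -4) - 40)² = (-4 - 40)² = (-44)² = 1936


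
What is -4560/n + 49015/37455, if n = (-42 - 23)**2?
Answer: 1451743/6329895 ≈ 0.22935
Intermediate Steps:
n = 4225 (n = (-65)**2 = 4225)
-4560/n + 49015/37455 = -4560/4225 + 49015/37455 = -4560*1/4225 + 49015*(1/37455) = -912/845 + 9803/7491 = 1451743/6329895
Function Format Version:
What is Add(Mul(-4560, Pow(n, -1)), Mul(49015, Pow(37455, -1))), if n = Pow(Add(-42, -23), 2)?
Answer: Rational(1451743, 6329895) ≈ 0.22935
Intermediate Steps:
n = 4225 (n = Pow(-65, 2) = 4225)
Add(Mul(-4560, Pow(n, -1)), Mul(49015, Pow(37455, -1))) = Add(Mul(-4560, Pow(4225, -1)), Mul(49015, Pow(37455, -1))) = Add(Mul(-4560, Rational(1, 4225)), Mul(49015, Rational(1, 37455))) = Add(Rational(-912, 845), Rational(9803, 7491)) = Rational(1451743, 6329895)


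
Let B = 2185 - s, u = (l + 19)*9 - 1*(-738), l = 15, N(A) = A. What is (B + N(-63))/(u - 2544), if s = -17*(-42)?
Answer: -352/375 ≈ -0.93867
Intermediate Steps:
s = 714
u = 1044 (u = (15 + 19)*9 - 1*(-738) = 34*9 + 738 = 306 + 738 = 1044)
B = 1471 (B = 2185 - 1*714 = 2185 - 714 = 1471)
(B + N(-63))/(u - 2544) = (1471 - 63)/(1044 - 2544) = 1408/(-1500) = 1408*(-1/1500) = -352/375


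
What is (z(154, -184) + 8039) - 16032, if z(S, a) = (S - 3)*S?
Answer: 15261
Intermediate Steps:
z(S, a) = S*(-3 + S) (z(S, a) = (-3 + S)*S = S*(-3 + S))
(z(154, -184) + 8039) - 16032 = (154*(-3 + 154) + 8039) - 16032 = (154*151 + 8039) - 16032 = (23254 + 8039) - 16032 = 31293 - 16032 = 15261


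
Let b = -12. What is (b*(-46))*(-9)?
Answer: -4968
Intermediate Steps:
(b*(-46))*(-9) = -12*(-46)*(-9) = 552*(-9) = -4968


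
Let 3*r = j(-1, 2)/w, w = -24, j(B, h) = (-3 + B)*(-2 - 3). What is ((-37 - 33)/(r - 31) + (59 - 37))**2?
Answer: 186213316/316969 ≈ 587.48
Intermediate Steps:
j(B, h) = 15 - 5*B (j(B, h) = (-3 + B)*(-5) = 15 - 5*B)
r = -5/18 (r = ((15 - 5*(-1))/(-24))/3 = ((15 + 5)*(-1/24))/3 = (20*(-1/24))/3 = (1/3)*(-5/6) = -5/18 ≈ -0.27778)
((-37 - 33)/(r - 31) + (59 - 37))**2 = ((-37 - 33)/(-5/18 - 31) + (59 - 37))**2 = (-70/(-563/18) + 22)**2 = (-70*(-18/563) + 22)**2 = (1260/563 + 22)**2 = (13646/563)**2 = 186213316/316969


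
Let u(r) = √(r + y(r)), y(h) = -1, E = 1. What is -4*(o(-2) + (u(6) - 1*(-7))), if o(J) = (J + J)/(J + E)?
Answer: -44 - 4*√5 ≈ -52.944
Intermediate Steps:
u(r) = √(-1 + r) (u(r) = √(r - 1) = √(-1 + r))
o(J) = 2*J/(1 + J) (o(J) = (J + J)/(J + 1) = (2*J)/(1 + J) = 2*J/(1 + J))
-4*(o(-2) + (u(6) - 1*(-7))) = -4*(2*(-2)/(1 - 2) + (√(-1 + 6) - 1*(-7))) = -4*(2*(-2)/(-1) + (√5 + 7)) = -4*(2*(-2)*(-1) + (7 + √5)) = -4*(4 + (7 + √5)) = -4*(11 + √5) = -44 - 4*√5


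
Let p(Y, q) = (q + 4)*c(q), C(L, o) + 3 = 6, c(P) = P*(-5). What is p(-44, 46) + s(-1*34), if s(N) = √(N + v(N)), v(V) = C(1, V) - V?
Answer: -11500 + √3 ≈ -11498.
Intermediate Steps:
c(P) = -5*P
C(L, o) = 3 (C(L, o) = -3 + 6 = 3)
v(V) = 3 - V
p(Y, q) = -5*q*(4 + q) (p(Y, q) = (q + 4)*(-5*q) = (4 + q)*(-5*q) = -5*q*(4 + q))
s(N) = √3 (s(N) = √(N + (3 - N)) = √3)
p(-44, 46) + s(-1*34) = -5*46*(4 + 46) + √3 = -5*46*50 + √3 = -11500 + √3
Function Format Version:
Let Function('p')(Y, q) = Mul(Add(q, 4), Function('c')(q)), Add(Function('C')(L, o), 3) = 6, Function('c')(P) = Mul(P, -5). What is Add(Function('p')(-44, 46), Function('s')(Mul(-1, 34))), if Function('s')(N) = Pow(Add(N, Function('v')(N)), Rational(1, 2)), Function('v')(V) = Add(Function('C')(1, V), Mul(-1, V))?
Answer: Add(-11500, Pow(3, Rational(1, 2))) ≈ -11498.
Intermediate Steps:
Function('c')(P) = Mul(-5, P)
Function('C')(L, o) = 3 (Function('C')(L, o) = Add(-3, 6) = 3)
Function('v')(V) = Add(3, Mul(-1, V))
Function('p')(Y, q) = Mul(-5, q, Add(4, q)) (Function('p')(Y, q) = Mul(Add(q, 4), Mul(-5, q)) = Mul(Add(4, q), Mul(-5, q)) = Mul(-5, q, Add(4, q)))
Function('s')(N) = Pow(3, Rational(1, 2)) (Function('s')(N) = Pow(Add(N, Add(3, Mul(-1, N))), Rational(1, 2)) = Pow(3, Rational(1, 2)))
Add(Function('p')(-44, 46), Function('s')(Mul(-1, 34))) = Add(Mul(-5, 46, Add(4, 46)), Pow(3, Rational(1, 2))) = Add(Mul(-5, 46, 50), Pow(3, Rational(1, 2))) = Add(-11500, Pow(3, Rational(1, 2)))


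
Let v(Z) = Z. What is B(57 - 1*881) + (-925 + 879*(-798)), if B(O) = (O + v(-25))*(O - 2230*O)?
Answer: -1560057271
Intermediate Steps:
B(O) = -2229*O*(-25 + O) (B(O) = (O - 25)*(O - 2230*O) = (-25 + O)*(-2229*O) = -2229*O*(-25 + O))
B(57 - 1*881) + (-925 + 879*(-798)) = 2229*(57 - 1*881)*(25 - (57 - 1*881)) + (-925 + 879*(-798)) = 2229*(57 - 881)*(25 - (57 - 881)) + (-925 - 701442) = 2229*(-824)*(25 - 1*(-824)) - 702367 = 2229*(-824)*(25 + 824) - 702367 = 2229*(-824)*849 - 702367 = -1559354904 - 702367 = -1560057271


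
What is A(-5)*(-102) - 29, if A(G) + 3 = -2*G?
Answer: -743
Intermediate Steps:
A(G) = -3 - 2*G
A(-5)*(-102) - 29 = (-3 - 2*(-5))*(-102) - 29 = (-3 + 10)*(-102) - 29 = 7*(-102) - 29 = -714 - 29 = -743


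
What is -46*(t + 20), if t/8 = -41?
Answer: 14168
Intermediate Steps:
t = -328 (t = 8*(-41) = -328)
-46*(t + 20) = -46*(-328 + 20) = -46*(-308) = 14168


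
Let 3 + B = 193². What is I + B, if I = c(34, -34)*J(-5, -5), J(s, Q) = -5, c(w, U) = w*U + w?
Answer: 42856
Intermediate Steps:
c(w, U) = w + U*w (c(w, U) = U*w + w = w + U*w)
B = 37246 (B = -3 + 193² = -3 + 37249 = 37246)
I = 5610 (I = (34*(1 - 34))*(-5) = (34*(-33))*(-5) = -1122*(-5) = 5610)
I + B = 5610 + 37246 = 42856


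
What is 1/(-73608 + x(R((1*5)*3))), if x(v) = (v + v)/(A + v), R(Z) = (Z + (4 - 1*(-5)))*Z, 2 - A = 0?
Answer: -181/13322688 ≈ -1.3586e-5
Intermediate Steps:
A = 2 (A = 2 - 1*0 = 2 + 0 = 2)
R(Z) = Z*(9 + Z) (R(Z) = (Z + (4 + 5))*Z = (Z + 9)*Z = (9 + Z)*Z = Z*(9 + Z))
x(v) = 2*v/(2 + v) (x(v) = (v + v)/(2 + v) = (2*v)/(2 + v) = 2*v/(2 + v))
1/(-73608 + x(R((1*5)*3))) = 1/(-73608 + 2*(((1*5)*3)*(9 + (1*5)*3))/(2 + ((1*5)*3)*(9 + (1*5)*3))) = 1/(-73608 + 2*((5*3)*(9 + 5*3))/(2 + (5*3)*(9 + 5*3))) = 1/(-73608 + 2*(15*(9 + 15))/(2 + 15*(9 + 15))) = 1/(-73608 + 2*(15*24)/(2 + 15*24)) = 1/(-73608 + 2*360/(2 + 360)) = 1/(-73608 + 2*360/362) = 1/(-73608 + 2*360*(1/362)) = 1/(-73608 + 360/181) = 1/(-13322688/181) = -181/13322688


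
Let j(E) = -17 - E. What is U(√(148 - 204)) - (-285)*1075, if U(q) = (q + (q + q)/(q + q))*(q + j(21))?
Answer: 306281 - 74*I*√14 ≈ 3.0628e+5 - 276.88*I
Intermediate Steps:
U(q) = (1 + q)*(-38 + q) (U(q) = (q + (q + q)/(q + q))*(q + (-17 - 1*21)) = (q + (2*q)/((2*q)))*(q + (-17 - 21)) = (q + (2*q)*(1/(2*q)))*(q - 38) = (q + 1)*(-38 + q) = (1 + q)*(-38 + q))
U(√(148 - 204)) - (-285)*1075 = (-38 + (√(148 - 204))² - 37*√(148 - 204)) - (-285)*1075 = (-38 + (√(-56))² - 74*I*√14) - 1*(-306375) = (-38 + (2*I*√14)² - 74*I*√14) + 306375 = (-38 - 56 - 74*I*√14) + 306375 = (-94 - 74*I*√14) + 306375 = 306281 - 74*I*√14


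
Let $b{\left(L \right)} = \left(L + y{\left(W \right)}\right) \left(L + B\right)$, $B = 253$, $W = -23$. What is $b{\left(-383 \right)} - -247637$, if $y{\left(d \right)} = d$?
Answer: $300417$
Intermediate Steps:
$b{\left(L \right)} = \left(-23 + L\right) \left(253 + L\right)$ ($b{\left(L \right)} = \left(L - 23\right) \left(L + 253\right) = \left(-23 + L\right) \left(253 + L\right)$)
$b{\left(-383 \right)} - -247637 = \left(-5819 + \left(-383\right)^{2} + 230 \left(-383\right)\right) - -247637 = \left(-5819 + 146689 - 88090\right) + 247637 = 52780 + 247637 = 300417$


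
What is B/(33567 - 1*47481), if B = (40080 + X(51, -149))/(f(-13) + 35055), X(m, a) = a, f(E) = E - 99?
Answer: -39931/486196902 ≈ -8.2129e-5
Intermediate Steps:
f(E) = -99 + E
B = 39931/34943 (B = (40080 - 149)/((-99 - 13) + 35055) = 39931/(-112 + 35055) = 39931/34943 ≈ 1.1427)
B/(33567 - 1*47481) = 39931/(34943*(33567 - 1*47481)) = 39931/(34943*(33567 - 47481)) = (39931/34943)/(-13914) = (39931/34943)*(-1/13914) = -39931/486196902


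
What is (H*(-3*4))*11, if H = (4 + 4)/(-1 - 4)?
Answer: 1056/5 ≈ 211.20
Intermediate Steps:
H = -8/5 (H = 8/(-5) = 8*(-1/5) = -8/5 ≈ -1.6000)
(H*(-3*4))*11 = -(-24)*4/5*11 = -8/5*(-12)*11 = (96/5)*11 = 1056/5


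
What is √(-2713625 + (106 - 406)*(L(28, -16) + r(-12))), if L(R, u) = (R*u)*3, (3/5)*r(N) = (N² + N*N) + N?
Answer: 5*I*√97937 ≈ 1564.7*I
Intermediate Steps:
r(N) = 5*N/3 + 10*N²/3 (r(N) = 5*((N² + N*N) + N)/3 = 5*((N² + N²) + N)/3 = 5*(2*N² + N)/3 = 5*(N + 2*N²)/3 = 5*N/3 + 10*N²/3)
L(R, u) = 3*R*u
√(-2713625 + (106 - 406)*(L(28, -16) + r(-12))) = √(-2713625 + (106 - 406)*(3*28*(-16) + (5/3)*(-12)*(1 + 2*(-12)))) = √(-2713625 - 300*(-1344 + (5/3)*(-12)*(1 - 24))) = √(-2713625 - 300*(-1344 + (5/3)*(-12)*(-23))) = √(-2713625 - 300*(-1344 + 460)) = √(-2713625 - 300*(-884)) = √(-2713625 + 265200) = √(-2448425) = 5*I*√97937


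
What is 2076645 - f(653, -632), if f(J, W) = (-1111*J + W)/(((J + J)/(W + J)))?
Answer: 2727346785/1306 ≈ 2.0883e+6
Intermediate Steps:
f(J, W) = (J + W)*(W - 1111*J)/(2*J) (f(J, W) = (W - 1111*J)/(((2*J)/(J + W))) = (W - 1111*J)/((2*J/(J + W))) = (W - 1111*J)*((J + W)/(2*J)) = (J + W)*(W - 1111*J)/(2*J))
2076645 - f(653, -632) = 2076645 - ((-632)² - 1*653*(1110*(-632) + 1111*653))/(2*653) = 2076645 - (399424 - 1*653*(-701520 + 725483))/(2*653) = 2076645 - (399424 - 1*653*23963)/(2*653) = 2076645 - (399424 - 15647839)/(2*653) = 2076645 - (-15248415)/(2*653) = 2076645 - 1*(-15248415/1306) = 2076645 + 15248415/1306 = 2727346785/1306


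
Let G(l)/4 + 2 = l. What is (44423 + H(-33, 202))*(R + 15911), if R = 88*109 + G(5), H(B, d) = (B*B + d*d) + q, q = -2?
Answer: 2202301710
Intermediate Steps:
H(B, d) = -2 + B² + d² (H(B, d) = (B*B + d*d) - 2 = (B² + d²) - 2 = -2 + B² + d²)
G(l) = -8 + 4*l
R = 9604 (R = 88*109 + (-8 + 4*5) = 9592 + (-8 + 20) = 9592 + 12 = 9604)
(44423 + H(-33, 202))*(R + 15911) = (44423 + (-2 + (-33)² + 202²))*(9604 + 15911) = (44423 + (-2 + 1089 + 40804))*25515 = (44423 + 41891)*25515 = 86314*25515 = 2202301710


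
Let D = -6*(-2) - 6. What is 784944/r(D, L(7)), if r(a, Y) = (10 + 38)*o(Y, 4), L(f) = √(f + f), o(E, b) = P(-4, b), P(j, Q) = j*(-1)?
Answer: 16353/4 ≈ 4088.3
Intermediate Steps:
D = 6 (D = 12 - 6 = 6)
P(j, Q) = -j
o(E, b) = 4 (o(E, b) = -1*(-4) = 4)
L(f) = √2*√f (L(f) = √(2*f) = √2*√f)
r(a, Y) = 192 (r(a, Y) = (10 + 38)*4 = 48*4 = 192)
784944/r(D, L(7)) = 784944/192 = 784944*(1/192) = 16353/4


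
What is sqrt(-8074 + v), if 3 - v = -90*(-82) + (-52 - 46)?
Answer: I*sqrt(15353) ≈ 123.91*I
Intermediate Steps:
v = -7279 (v = 3 - (-90*(-82) + (-52 - 46)) = 3 - (7380 - 98) = 3 - 1*7282 = 3 - 7282 = -7279)
sqrt(-8074 + v) = sqrt(-8074 - 7279) = sqrt(-15353) = I*sqrt(15353)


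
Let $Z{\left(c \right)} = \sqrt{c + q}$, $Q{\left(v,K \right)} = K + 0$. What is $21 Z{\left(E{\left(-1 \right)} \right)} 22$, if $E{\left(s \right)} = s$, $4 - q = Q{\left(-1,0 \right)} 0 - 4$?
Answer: $462 \sqrt{7} \approx 1222.3$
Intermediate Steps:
$Q{\left(v,K \right)} = K$
$q = 8$ ($q = 4 - \left(0 \cdot 0 - 4\right) = 4 - \left(0 - 4\right) = 4 - -4 = 4 + 4 = 8$)
$Z{\left(c \right)} = \sqrt{8 + c}$ ($Z{\left(c \right)} = \sqrt{c + 8} = \sqrt{8 + c}$)
$21 Z{\left(E{\left(-1 \right)} \right)} 22 = 21 \sqrt{8 - 1} \cdot 22 = 21 \sqrt{7} \cdot 22 = 462 \sqrt{7}$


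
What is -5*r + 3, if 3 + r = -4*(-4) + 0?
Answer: -62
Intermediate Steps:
r = 13 (r = -3 + (-4*(-4) + 0) = -3 + (16 + 0) = -3 + 16 = 13)
-5*r + 3 = -5*13 + 3 = -65 + 3 = -62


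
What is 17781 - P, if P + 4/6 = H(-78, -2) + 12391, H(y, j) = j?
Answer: 16178/3 ≈ 5392.7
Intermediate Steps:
P = 37165/3 (P = -⅔ + (-2 + 12391) = -⅔ + 12389 = 37165/3 ≈ 12388.)
17781 - P = 17781 - 1*37165/3 = 17781 - 37165/3 = 16178/3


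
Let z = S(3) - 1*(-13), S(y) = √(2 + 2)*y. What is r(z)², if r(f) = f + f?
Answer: 1444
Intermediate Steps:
S(y) = 2*y (S(y) = √4*y = 2*y)
z = 19 (z = 2*3 - 1*(-13) = 6 + 13 = 19)
r(f) = 2*f
r(z)² = (2*19)² = 38² = 1444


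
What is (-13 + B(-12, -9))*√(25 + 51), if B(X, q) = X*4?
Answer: -122*√19 ≈ -531.79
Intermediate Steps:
B(X, q) = 4*X
(-13 + B(-12, -9))*√(25 + 51) = (-13 + 4*(-12))*√(25 + 51) = (-13 - 48)*√76 = -122*√19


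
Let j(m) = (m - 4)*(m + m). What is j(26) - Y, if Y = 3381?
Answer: -2237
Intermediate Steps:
j(m) = 2*m*(-4 + m) (j(m) = (-4 + m)*(2*m) = 2*m*(-4 + m))
j(26) - Y = 2*26*(-4 + 26) - 1*3381 = 2*26*22 - 3381 = 1144 - 3381 = -2237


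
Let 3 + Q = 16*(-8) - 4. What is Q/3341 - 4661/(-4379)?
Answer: 14981236/14630239 ≈ 1.0240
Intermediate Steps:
Q = -135 (Q = -3 + (16*(-8) - 4) = -3 + (-128 - 4) = -3 - 132 = -135)
Q/3341 - 4661/(-4379) = -135/3341 - 4661/(-4379) = -135*1/3341 - 4661*(-1/4379) = -135/3341 + 4661/4379 = 14981236/14630239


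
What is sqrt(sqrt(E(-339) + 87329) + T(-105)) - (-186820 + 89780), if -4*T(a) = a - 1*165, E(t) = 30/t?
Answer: 97040 + sqrt(3447630 + 1356*sqrt(123900319))/226 ≈ 97059.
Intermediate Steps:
T(a) = 165/4 - a/4 (T(a) = -(a - 1*165)/4 = -(a - 165)/4 = -(-165 + a)/4 = 165/4 - a/4)
sqrt(sqrt(E(-339) + 87329) + T(-105)) - (-186820 + 89780) = sqrt(sqrt(30/(-339) + 87329) + (165/4 - 1/4*(-105))) - (-186820 + 89780) = sqrt(sqrt(30*(-1/339) + 87329) + (165/4 + 105/4)) - 1*(-97040) = sqrt(sqrt(-10/113 + 87329) + 135/2) + 97040 = sqrt(sqrt(9868167/113) + 135/2) + 97040 = sqrt(3*sqrt(123900319)/113 + 135/2) + 97040 = sqrt(135/2 + 3*sqrt(123900319)/113) + 97040 = 97040 + sqrt(135/2 + 3*sqrt(123900319)/113)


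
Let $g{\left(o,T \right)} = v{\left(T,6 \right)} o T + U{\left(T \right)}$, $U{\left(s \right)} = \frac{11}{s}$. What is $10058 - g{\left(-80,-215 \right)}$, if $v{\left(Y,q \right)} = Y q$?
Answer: $\frac{4772582481}{215} \approx 2.2198 \cdot 10^{7}$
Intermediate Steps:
$g{\left(o,T \right)} = \frac{11}{T} + 6 o T^{2}$ ($g{\left(o,T \right)} = T 6 o T + \frac{11}{T} = 6 T o T + \frac{11}{T} = 6 o T^{2} + \frac{11}{T} = \frac{11}{T} + 6 o T^{2}$)
$10058 - g{\left(-80,-215 \right)} = 10058 - \frac{11 + 6 \left(-80\right) \left(-215\right)^{3}}{-215} = 10058 - - \frac{11 + 6 \left(-80\right) \left(-9938375\right)}{215} = 10058 - - \frac{11 + 4770420000}{215} = 10058 - \left(- \frac{1}{215}\right) 4770420011 = 10058 - - \frac{4770420011}{215} = 10058 + \frac{4770420011}{215} = \frac{4772582481}{215}$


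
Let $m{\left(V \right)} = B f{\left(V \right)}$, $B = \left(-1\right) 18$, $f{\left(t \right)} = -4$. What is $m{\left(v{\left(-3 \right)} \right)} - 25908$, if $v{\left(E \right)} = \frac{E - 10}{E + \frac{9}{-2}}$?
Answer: $-25836$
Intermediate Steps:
$B = -18$
$v{\left(E \right)} = \frac{-10 + E}{- \frac{9}{2} + E}$ ($v{\left(E \right)} = \frac{-10 + E}{E + 9 \left(- \frac{1}{2}\right)} = \frac{-10 + E}{E - \frac{9}{2}} = \frac{-10 + E}{- \frac{9}{2} + E}$)
$m{\left(V \right)} = 72$ ($m{\left(V \right)} = \left(-18\right) \left(-4\right) = 72$)
$m{\left(v{\left(-3 \right)} \right)} - 25908 = 72 - 25908 = -25836$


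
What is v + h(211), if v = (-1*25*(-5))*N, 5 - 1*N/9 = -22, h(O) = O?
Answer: 30586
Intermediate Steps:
N = 243 (N = 45 - 9*(-22) = 45 + 198 = 243)
v = 30375 (v = (-1*25*(-5))*243 = -25*(-5)*243 = 125*243 = 30375)
v + h(211) = 30375 + 211 = 30586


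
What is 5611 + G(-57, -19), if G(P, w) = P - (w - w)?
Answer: 5554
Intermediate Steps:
G(P, w) = P (G(P, w) = P - 1*0 = P + 0 = P)
5611 + G(-57, -19) = 5611 - 57 = 5554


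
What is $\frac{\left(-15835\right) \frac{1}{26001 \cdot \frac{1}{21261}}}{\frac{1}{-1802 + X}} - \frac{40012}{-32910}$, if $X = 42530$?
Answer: $- \frac{8356587418166422}{15846165} \approx -5.2736 \cdot 10^{8}$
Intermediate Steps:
$\frac{\left(-15835\right) \frac{1}{26001 \cdot \frac{1}{21261}}}{\frac{1}{-1802 + X}} - \frac{40012}{-32910} = \frac{\left(-15835\right) \frac{1}{26001 \cdot \frac{1}{21261}}}{\frac{1}{-1802 + 42530}} - \frac{40012}{-32910} = \frac{\left(-15835\right) \frac{1}{26001 \cdot \frac{1}{21261}}}{\frac{1}{40728}} - - \frac{20006}{16455} = - \frac{15835}{\frac{8667}{7087}} \frac{1}{\frac{1}{40728}} + \frac{20006}{16455} = \left(-15835\right) \frac{7087}{8667} \cdot 40728 + \frac{20006}{16455} = \left(- \frac{112222645}{8667}\right) 40728 + \frac{20006}{16455} = - \frac{1523534628520}{2889} + \frac{20006}{16455} = - \frac{8356587418166422}{15846165}$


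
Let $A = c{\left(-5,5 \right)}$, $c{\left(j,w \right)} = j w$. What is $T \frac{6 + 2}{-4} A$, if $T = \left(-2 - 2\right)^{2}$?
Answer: $800$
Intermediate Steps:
$T = 16$ ($T = \left(-4\right)^{2} = 16$)
$A = -25$ ($A = \left(-5\right) 5 = -25$)
$T \frac{6 + 2}{-4} A = 16 \frac{6 + 2}{-4} \left(-25\right) = 16 \left(\left(- \frac{1}{4}\right) 8\right) \left(-25\right) = 16 \left(-2\right) \left(-25\right) = \left(-32\right) \left(-25\right) = 800$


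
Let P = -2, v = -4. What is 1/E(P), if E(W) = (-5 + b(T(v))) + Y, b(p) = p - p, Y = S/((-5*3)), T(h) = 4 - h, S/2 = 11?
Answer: -15/97 ≈ -0.15464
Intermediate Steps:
S = 22 (S = 2*11 = 22)
Y = -22/15 (Y = 22/((-5*3)) = 22/(-15) = 22*(-1/15) = -22/15 ≈ -1.4667)
b(p) = 0
E(W) = -97/15 (E(W) = (-5 + 0) - 22/15 = -5 - 22/15 = -97/15)
1/E(P) = 1/(-97/15) = -15/97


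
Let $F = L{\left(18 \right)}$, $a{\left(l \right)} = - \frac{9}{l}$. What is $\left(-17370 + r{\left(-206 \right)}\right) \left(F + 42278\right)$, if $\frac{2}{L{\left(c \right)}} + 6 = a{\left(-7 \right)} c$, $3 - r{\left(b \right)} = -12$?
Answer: $- \frac{2934946859}{4} \approx -7.3374 \cdot 10^{8}$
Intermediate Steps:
$r{\left(b \right)} = 15$ ($r{\left(b \right)} = 3 - -12 = 3 + 12 = 15$)
$L{\left(c \right)} = \frac{2}{-6 + \frac{9 c}{7}}$ ($L{\left(c \right)} = \frac{2}{-6 + - \frac{9}{-7} c} = \frac{2}{-6 + \left(-9\right) \left(- \frac{1}{7}\right) c} = \frac{2}{-6 + \frac{9 c}{7}}$)
$F = \frac{7}{60}$ ($F = \frac{14}{3 \left(-14 + 3 \cdot 18\right)} = \frac{14}{3 \left(-14 + 54\right)} = \frac{14}{3 \cdot 40} = \frac{14}{3} \cdot \frac{1}{40} = \frac{7}{60} \approx 0.11667$)
$\left(-17370 + r{\left(-206 \right)}\right) \left(F + 42278\right) = \left(-17370 + 15\right) \left(\frac{7}{60} + 42278\right) = \left(-17355\right) \frac{2536687}{60} = - \frac{2934946859}{4}$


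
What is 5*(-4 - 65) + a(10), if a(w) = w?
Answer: -335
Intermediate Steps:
5*(-4 - 65) + a(10) = 5*(-4 - 65) + 10 = 5*(-69) + 10 = -345 + 10 = -335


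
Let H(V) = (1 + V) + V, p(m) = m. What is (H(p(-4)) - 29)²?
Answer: 1296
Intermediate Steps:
H(V) = 1 + 2*V
(H(p(-4)) - 29)² = ((1 + 2*(-4)) - 29)² = ((1 - 8) - 29)² = (-7 - 29)² = (-36)² = 1296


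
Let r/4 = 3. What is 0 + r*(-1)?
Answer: -12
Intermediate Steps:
r = 12 (r = 4*3 = 12)
0 + r*(-1) = 0 + 12*(-1) = 0 - 12 = -12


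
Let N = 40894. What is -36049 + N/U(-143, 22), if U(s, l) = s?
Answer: -5195901/143 ≈ -36335.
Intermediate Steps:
-36049 + N/U(-143, 22) = -36049 + 40894/(-143) = -36049 + 40894*(-1/143) = -36049 - 40894/143 = -5195901/143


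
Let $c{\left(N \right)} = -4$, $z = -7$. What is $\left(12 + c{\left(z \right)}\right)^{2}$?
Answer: $64$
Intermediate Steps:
$\left(12 + c{\left(z \right)}\right)^{2} = \left(12 - 4\right)^{2} = 8^{2} = 64$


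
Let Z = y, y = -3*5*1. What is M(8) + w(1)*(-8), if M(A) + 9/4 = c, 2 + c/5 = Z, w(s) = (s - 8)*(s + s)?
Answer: 99/4 ≈ 24.750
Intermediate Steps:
y = -15 (y = -15*1 = -15)
w(s) = 2*s*(-8 + s) (w(s) = (-8 + s)*(2*s) = 2*s*(-8 + s))
Z = -15
c = -85 (c = -10 + 5*(-15) = -10 - 75 = -85)
M(A) = -349/4 (M(A) = -9/4 - 85 = -349/4)
M(8) + w(1)*(-8) = -349/4 + (2*1*(-8 + 1))*(-8) = -349/4 + (2*1*(-7))*(-8) = -349/4 - 14*(-8) = -349/4 + 112 = 99/4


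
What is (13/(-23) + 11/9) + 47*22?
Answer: 214174/207 ≈ 1034.7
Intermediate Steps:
(13/(-23) + 11/9) + 47*22 = (13*(-1/23) + 11*(⅑)) + 1034 = (-13/23 + 11/9) + 1034 = 136/207 + 1034 = 214174/207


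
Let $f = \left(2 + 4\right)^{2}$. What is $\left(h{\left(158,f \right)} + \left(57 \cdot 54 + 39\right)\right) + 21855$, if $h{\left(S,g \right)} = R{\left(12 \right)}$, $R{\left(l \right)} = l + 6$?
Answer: $24990$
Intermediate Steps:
$R{\left(l \right)} = 6 + l$
$f = 36$ ($f = 6^{2} = 36$)
$h{\left(S,g \right)} = 18$ ($h{\left(S,g \right)} = 6 + 12 = 18$)
$\left(h{\left(158,f \right)} + \left(57 \cdot 54 + 39\right)\right) + 21855 = \left(18 + \left(57 \cdot 54 + 39\right)\right) + 21855 = \left(18 + \left(3078 + 39\right)\right) + 21855 = \left(18 + 3117\right) + 21855 = 3135 + 21855 = 24990$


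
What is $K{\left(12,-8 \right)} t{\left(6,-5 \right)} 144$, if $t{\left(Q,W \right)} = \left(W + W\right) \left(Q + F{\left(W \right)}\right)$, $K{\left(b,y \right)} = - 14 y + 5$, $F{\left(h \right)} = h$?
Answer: $-168480$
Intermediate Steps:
$K{\left(b,y \right)} = 5 - 14 y$
$t{\left(Q,W \right)} = 2 W \left(Q + W\right)$ ($t{\left(Q,W \right)} = \left(W + W\right) \left(Q + W\right) = 2 W \left(Q + W\right)$)
$K{\left(12,-8 \right)} t{\left(6,-5 \right)} 144 = \left(5 - -112\right) 2 \left(-5\right) \left(6 - 5\right) 144 = \left(5 + 112\right) 2 \left(-5\right) 1 \cdot 144 = 117 \left(-10\right) 144 = \left(-1170\right) 144 = -168480$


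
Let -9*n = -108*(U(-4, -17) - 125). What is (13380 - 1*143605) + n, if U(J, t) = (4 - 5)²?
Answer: -131713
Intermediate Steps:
U(J, t) = 1 (U(J, t) = (-1)² = 1)
n = -1488 (n = -(-12)*(1 - 125) = -(-12)*(-124) = -⅑*13392 = -1488)
(13380 - 1*143605) + n = (13380 - 1*143605) - 1488 = (13380 - 143605) - 1488 = -130225 - 1488 = -131713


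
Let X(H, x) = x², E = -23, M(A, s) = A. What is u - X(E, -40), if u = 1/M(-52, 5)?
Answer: -83201/52 ≈ -1600.0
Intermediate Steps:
u = -1/52 (u = 1/(-52) = -1/52 ≈ -0.019231)
u - X(E, -40) = -1/52 - 1*(-40)² = -1/52 - 1*1600 = -1/52 - 1600 = -83201/52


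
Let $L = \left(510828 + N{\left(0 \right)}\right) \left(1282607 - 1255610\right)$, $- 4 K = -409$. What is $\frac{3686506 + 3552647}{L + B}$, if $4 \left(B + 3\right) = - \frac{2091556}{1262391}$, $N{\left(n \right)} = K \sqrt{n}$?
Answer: $\frac{9138641594823}{17409411484876694} \approx 0.00052493$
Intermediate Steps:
$K = \frac{409}{4}$ ($K = \left(- \frac{1}{4}\right) \left(-409\right) = \frac{409}{4} \approx 102.25$)
$N{\left(n \right)} = \frac{409 \sqrt{n}}{4}$
$B = - \frac{4310062}{1262391}$ ($B = -3 + \frac{\left(-2091556\right) \frac{1}{1262391}}{4} = -3 + \frac{1}{4} \left(- \frac{2091556}{1262391}\right) = -3 - \frac{522889}{1262391} = - \frac{4310062}{1262391} \approx -3.4142$)
$L = 13790823516$ ($L = \left(510828 + \frac{409 \sqrt{0}}{4}\right) \left(1282607 - 1255610\right) = \left(510828 + \frac{409}{4} \cdot 0\right) 26997 = \left(510828 + 0\right) 26997 = 510828 \cdot 26997 = 13790823516$)
$\frac{3686506 + 3552647}{L + B} = \frac{3686506 + 3552647}{13790823516 - \frac{4310062}{1262391}} = \frac{7239153}{\frac{17409411484876694}{1262391}} = 7239153 \cdot \frac{1262391}{17409411484876694} = \frac{9138641594823}{17409411484876694}$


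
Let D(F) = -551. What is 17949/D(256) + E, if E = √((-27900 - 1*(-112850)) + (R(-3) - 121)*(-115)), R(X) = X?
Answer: -17949/551 + √99210 ≈ 282.40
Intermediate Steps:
E = √99210 (E = √((-27900 - 1*(-112850)) + (-3 - 121)*(-115)) = √((-27900 + 112850) - 124*(-115)) = √(84950 + 14260) = √99210 ≈ 314.98)
17949/D(256) + E = 17949/(-551) + √99210 = 17949*(-1/551) + √99210 = -17949/551 + √99210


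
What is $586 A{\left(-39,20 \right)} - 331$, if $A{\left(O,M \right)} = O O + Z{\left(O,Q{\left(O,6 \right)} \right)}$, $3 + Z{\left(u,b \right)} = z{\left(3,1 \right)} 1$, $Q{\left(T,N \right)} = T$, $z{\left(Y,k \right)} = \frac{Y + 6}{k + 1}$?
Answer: $891854$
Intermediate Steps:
$z{\left(Y,k \right)} = \frac{6 + Y}{1 + k}$
$Z{\left(u,b \right)} = \frac{3}{2}$ ($Z{\left(u,b \right)} = -3 + \frac{6 + 3}{1 + 1} \cdot 1 = -3 + \frac{1}{2} \cdot 9 \cdot 1 = -3 + \frac{9}{2} \cdot 1 = -3 + \frac{9}{2} = \frac{3}{2}$)
$A{\left(O,M \right)} = \frac{3}{2} + O^{2}$ ($A{\left(O,M \right)} = O O + \frac{3}{2} = O^{2} + \frac{3}{2} = \frac{3}{2} + O^{2}$)
$586 A{\left(-39,20 \right)} - 331 = 586 \left(\frac{3}{2} + \left(-39\right)^{2}\right) - 331 = 586 \left(\frac{3}{2} + 1521\right) - 331 = 586 \cdot \frac{3045}{2} - 331 = 892185 - 331 = 891854$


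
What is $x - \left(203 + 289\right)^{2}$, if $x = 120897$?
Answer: $-121167$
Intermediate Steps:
$x - \left(203 + 289\right)^{2} = 120897 - \left(203 + 289\right)^{2} = 120897 - 492^{2} = 120897 - 242064 = -121167$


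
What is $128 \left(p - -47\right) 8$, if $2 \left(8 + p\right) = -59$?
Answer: $9728$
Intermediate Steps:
$p = - \frac{75}{2}$ ($p = -8 + \frac{1}{2} \left(-59\right) = -8 - \frac{59}{2} = - \frac{75}{2} \approx -37.5$)
$128 \left(p - -47\right) 8 = 128 \left(- \frac{75}{2} - -47\right) 8 = 128 \left(- \frac{75}{2} + 47\right) 8 = 128 \cdot \frac{19}{2} \cdot 8 = 1216 \cdot 8 = 9728$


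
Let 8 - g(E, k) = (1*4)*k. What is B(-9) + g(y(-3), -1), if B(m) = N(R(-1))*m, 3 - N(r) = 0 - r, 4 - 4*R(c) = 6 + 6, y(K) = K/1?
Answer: 3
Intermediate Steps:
y(K) = K (y(K) = K*1 = K)
R(c) = -2 (R(c) = 1 - (6 + 6)/4 = 1 - ¼*12 = 1 - 3 = -2)
N(r) = 3 + r (N(r) = 3 - (0 - r) = 3 - (-1)*r = 3 + r)
g(E, k) = 8 - 4*k (g(E, k) = 8 - 1*4*k = 8 - 4*k)
B(m) = m (B(m) = (3 - 2)*m = 1*m = m)
B(-9) + g(y(-3), -1) = -9 + (8 - 4*(-1)) = -9 + (8 + 4) = -9 + 12 = 3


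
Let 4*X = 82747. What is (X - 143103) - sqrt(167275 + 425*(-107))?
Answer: -489665/4 - 10*sqrt(1218) ≈ -1.2277e+5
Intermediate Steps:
X = 82747/4 (X = (1/4)*82747 = 82747/4 ≈ 20687.)
(X - 143103) - sqrt(167275 + 425*(-107)) = (82747/4 - 143103) - sqrt(167275 + 425*(-107)) = -489665/4 - sqrt(167275 - 45475) = -489665/4 - sqrt(121800) = -489665/4 - 10*sqrt(1218)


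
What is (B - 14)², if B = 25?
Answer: 121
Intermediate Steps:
(B - 14)² = (25 - 14)² = 11² = 121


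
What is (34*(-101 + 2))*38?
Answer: -127908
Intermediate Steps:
(34*(-101 + 2))*38 = (34*(-99))*38 = -3366*38 = -127908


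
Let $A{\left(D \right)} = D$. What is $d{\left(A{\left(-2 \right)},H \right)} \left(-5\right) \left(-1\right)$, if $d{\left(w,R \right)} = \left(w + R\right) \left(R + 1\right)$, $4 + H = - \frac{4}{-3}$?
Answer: $\frac{350}{9} \approx 38.889$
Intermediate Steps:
$H = - \frac{8}{3}$ ($H = -4 - \frac{4}{-3} = -4 - - \frac{4}{3} = -4 + \frac{4}{3} = - \frac{8}{3} \approx -2.6667$)
$d{\left(w,R \right)} = \left(1 + R\right) \left(R + w\right)$ ($d{\left(w,R \right)} = \left(R + w\right) \left(1 + R\right) = \left(1 + R\right) \left(R + w\right)$)
$d{\left(A{\left(-2 \right)},H \right)} \left(-5\right) \left(-1\right) = \left(- \frac{8}{3} - 2 + \left(- \frac{8}{3}\right)^{2} - - \frac{16}{3}\right) \left(-5\right) \left(-1\right) = \left(- \frac{8}{3} - 2 + \frac{64}{9} + \frac{16}{3}\right) \left(-5\right) \left(-1\right) = \frac{70}{9} \left(-5\right) \left(-1\right) = \left(- \frac{350}{9}\right) \left(-1\right) = \frac{350}{9}$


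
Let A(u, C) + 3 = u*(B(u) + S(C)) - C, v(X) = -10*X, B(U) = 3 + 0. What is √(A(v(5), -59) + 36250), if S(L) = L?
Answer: √39106 ≈ 197.75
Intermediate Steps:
B(U) = 3
A(u, C) = -3 - C + u*(3 + C) (A(u, C) = -3 + (u*(3 + C) - C) = -3 + (-C + u*(3 + C)) = -3 - C + u*(3 + C))
√(A(v(5), -59) + 36250) = √((-3 - 1*(-59) + 3*(-10*5) - (-590)*5) + 36250) = √((-3 + 59 + 3*(-50) - 59*(-50)) + 36250) = √((-3 + 59 - 150 + 2950) + 36250) = √(2856 + 36250) = √39106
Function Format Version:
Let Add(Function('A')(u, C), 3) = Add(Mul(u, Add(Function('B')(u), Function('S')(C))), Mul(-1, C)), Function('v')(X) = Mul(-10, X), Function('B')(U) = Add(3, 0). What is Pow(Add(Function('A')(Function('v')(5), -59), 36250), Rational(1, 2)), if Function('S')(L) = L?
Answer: Pow(39106, Rational(1, 2)) ≈ 197.75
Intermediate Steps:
Function('B')(U) = 3
Function('A')(u, C) = Add(-3, Mul(-1, C), Mul(u, Add(3, C))) (Function('A')(u, C) = Add(-3, Add(Mul(u, Add(3, C)), Mul(-1, C))) = Add(-3, Add(Mul(-1, C), Mul(u, Add(3, C)))) = Add(-3, Mul(-1, C), Mul(u, Add(3, C))))
Pow(Add(Function('A')(Function('v')(5), -59), 36250), Rational(1, 2)) = Pow(Add(Add(-3, Mul(-1, -59), Mul(3, Mul(-10, 5)), Mul(-59, Mul(-10, 5))), 36250), Rational(1, 2)) = Pow(Add(Add(-3, 59, Mul(3, -50), Mul(-59, -50)), 36250), Rational(1, 2)) = Pow(Add(Add(-3, 59, -150, 2950), 36250), Rational(1, 2)) = Pow(Add(2856, 36250), Rational(1, 2)) = Pow(39106, Rational(1, 2))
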